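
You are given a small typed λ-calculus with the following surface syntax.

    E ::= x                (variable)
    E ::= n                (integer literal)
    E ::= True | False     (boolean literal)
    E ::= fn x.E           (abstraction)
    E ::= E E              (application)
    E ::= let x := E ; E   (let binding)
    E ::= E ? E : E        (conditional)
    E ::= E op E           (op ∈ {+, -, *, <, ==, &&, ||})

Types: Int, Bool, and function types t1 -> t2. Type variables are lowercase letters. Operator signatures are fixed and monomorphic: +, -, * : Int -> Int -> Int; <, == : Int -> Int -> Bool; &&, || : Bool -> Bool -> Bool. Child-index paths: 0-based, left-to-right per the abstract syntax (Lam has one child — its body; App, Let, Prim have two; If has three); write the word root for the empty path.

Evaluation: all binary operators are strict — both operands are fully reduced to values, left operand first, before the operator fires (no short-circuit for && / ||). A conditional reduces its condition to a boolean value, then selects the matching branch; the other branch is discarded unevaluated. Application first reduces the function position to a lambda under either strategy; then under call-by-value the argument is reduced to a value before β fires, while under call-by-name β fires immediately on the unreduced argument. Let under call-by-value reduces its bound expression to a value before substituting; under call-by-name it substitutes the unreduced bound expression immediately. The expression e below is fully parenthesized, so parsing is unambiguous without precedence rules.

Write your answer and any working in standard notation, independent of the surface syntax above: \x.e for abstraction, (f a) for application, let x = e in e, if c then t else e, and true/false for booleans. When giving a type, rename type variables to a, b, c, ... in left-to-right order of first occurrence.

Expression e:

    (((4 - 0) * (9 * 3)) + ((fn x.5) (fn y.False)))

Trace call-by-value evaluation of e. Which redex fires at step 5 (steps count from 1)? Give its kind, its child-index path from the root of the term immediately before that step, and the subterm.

Trace:
step 0: (((4 - 0) * (9 * 3)) + ((\x.5) (\y.false)))
step 1: [delta@0.0] ((4 * (9 * 3)) + ((\x.5) (\y.false)))
step 2: [delta@0.1] ((4 * 27) + ((\x.5) (\y.false)))
step 3: [delta@0] (108 + ((\x.5) (\y.false)))
step 4: [beta@1] (108 + 5)
step 5: [delta@root] 113

Answer: delta at root : (108 + 5)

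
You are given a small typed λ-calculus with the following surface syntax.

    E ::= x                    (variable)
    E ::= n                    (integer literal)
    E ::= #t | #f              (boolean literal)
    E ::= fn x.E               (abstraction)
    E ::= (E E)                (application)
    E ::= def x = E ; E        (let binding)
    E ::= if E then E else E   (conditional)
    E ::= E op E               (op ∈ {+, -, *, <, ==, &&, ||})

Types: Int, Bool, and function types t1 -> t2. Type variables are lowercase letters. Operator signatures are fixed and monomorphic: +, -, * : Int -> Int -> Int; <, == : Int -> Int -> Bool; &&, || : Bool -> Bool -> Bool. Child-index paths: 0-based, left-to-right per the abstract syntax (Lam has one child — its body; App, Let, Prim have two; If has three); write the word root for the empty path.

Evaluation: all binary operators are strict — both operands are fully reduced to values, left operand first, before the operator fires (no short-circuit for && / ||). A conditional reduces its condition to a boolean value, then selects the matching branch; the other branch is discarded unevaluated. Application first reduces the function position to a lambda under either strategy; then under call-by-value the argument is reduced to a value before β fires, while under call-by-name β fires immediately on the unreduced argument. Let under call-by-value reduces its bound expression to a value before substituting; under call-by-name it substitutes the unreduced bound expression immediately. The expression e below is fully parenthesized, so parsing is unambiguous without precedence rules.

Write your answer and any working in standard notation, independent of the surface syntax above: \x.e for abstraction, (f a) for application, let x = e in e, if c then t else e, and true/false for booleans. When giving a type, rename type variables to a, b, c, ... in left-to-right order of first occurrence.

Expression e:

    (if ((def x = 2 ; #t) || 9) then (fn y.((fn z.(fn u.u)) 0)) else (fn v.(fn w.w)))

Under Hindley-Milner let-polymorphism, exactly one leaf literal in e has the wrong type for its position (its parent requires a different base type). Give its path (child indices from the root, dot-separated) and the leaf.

Answer: 0.1 : 9

Derivation:
let x : Int
  unify Bool ~ Bool
  unify Int ~ Bool
  FAIL: mismatch Int ~ Bool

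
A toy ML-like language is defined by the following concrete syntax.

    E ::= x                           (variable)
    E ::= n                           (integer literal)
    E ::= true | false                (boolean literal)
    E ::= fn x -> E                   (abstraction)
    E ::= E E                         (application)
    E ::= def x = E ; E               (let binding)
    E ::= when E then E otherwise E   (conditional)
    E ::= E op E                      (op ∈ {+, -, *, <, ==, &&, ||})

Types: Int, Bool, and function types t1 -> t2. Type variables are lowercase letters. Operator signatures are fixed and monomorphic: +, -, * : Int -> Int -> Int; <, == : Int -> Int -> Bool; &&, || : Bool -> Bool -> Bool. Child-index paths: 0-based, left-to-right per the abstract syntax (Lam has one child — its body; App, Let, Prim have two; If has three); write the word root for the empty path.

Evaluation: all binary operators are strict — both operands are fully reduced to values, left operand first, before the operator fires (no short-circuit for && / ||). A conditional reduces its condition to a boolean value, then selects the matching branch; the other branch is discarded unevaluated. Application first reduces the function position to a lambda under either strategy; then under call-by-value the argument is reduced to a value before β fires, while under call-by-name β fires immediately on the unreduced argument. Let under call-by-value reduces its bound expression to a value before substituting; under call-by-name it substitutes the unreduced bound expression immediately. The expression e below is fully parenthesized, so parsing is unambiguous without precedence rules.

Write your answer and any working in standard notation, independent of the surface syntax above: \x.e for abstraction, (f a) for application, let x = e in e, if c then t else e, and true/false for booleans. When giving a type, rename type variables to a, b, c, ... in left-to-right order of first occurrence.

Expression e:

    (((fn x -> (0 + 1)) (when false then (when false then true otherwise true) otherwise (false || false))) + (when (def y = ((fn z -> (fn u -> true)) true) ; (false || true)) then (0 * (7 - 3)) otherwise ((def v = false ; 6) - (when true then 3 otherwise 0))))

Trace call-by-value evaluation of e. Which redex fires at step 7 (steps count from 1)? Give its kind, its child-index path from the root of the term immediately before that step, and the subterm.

Answer: delta at 1.0 : (false || true)

Working:
step 0: (((\x.(0 + 1)) (if false then (if false then true else true) else (false || false))) + (if (let y = ((\z.(\u.true)) true) in (false || true)) then (0 * (7 - 3)) else ((let v = false in 6) - (if true then 3 else 0))))
step 1: [if@0.1] (((\x.(0 + 1)) (false || false)) + (if (let y = ((\z.(\u.true)) true) in (false || true)) then (0 * (7 - 3)) else ((let v = false in 6) - (if true then 3 else 0))))
step 2: [delta@0.1] (((\x.(0 + 1)) false) + (if (let y = ((\z.(\u.true)) true) in (false || true)) then (0 * (7 - 3)) else ((let v = false in 6) - (if true then 3 else 0))))
step 3: [beta@0] ((0 + 1) + (if (let y = ((\z.(\u.true)) true) in (false || true)) then (0 * (7 - 3)) else ((let v = false in 6) - (if true then 3 else 0))))
step 4: [delta@0] (1 + (if (let y = ((\z.(\u.true)) true) in (false || true)) then (0 * (7 - 3)) else ((let v = false in 6) - (if true then 3 else 0))))
step 5: [beta@1.0.0] (1 + (if (let y = (\u.true) in (false || true)) then (0 * (7 - 3)) else ((let v = false in 6) - (if true then 3 else 0))))
step 6: [let@1.0] (1 + (if (false || true) then (0 * (7 - 3)) else ((let v = false in 6) - (if true then 3 else 0))))
step 7: [delta@1.0] (1 + (if true then (0 * (7 - 3)) else ((let v = false in 6) - (if true then 3 else 0))))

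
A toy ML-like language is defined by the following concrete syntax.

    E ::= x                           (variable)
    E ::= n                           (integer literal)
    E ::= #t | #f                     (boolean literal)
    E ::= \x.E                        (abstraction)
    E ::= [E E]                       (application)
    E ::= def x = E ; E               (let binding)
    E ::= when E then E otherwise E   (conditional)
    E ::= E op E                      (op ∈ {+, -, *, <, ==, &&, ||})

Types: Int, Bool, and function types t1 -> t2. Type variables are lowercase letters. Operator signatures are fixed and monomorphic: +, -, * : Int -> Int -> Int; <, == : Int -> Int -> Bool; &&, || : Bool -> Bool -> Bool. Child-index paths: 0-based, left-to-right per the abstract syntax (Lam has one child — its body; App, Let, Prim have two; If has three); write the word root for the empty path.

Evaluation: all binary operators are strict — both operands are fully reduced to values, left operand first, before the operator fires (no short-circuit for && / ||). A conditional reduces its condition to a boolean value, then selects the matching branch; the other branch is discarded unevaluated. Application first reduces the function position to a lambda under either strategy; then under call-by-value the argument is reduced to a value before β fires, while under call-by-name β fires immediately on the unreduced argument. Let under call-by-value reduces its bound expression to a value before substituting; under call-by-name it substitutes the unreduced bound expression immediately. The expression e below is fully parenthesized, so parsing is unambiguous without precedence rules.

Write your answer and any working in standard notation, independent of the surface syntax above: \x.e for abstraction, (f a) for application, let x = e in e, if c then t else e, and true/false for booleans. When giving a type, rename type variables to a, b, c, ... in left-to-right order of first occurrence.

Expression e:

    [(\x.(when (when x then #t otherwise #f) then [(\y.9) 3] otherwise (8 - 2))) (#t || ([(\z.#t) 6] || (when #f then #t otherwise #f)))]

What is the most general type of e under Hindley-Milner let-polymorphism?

Answer: Int

Trace:
x : a
  unify a ~ Bool
  unify Bool ~ Bool
  unify Bool ~ Bool
\y._ : b -> Int
  unify b -> Int ~ Int -> c
  unify b ~ Int
  unify Int ~ c
_ _ : Int
  unify Int ~ Int
  unify Int ~ Int
  unify Int ~ Int
\x._ : Bool -> Int
  unify Bool ~ Bool
\z._ : d -> Bool
  unify d -> Bool ~ Int -> e
  unify d ~ Int
  unify Bool ~ e
_ _ : Bool
  unify Bool ~ Bool
  unify Bool ~ Bool
  unify Bool ~ Bool
  unify Bool ~ Bool
  unify Bool ~ Bool
  unify Bool -> Int ~ Bool -> f
  unify Bool ~ Bool
  unify Int ~ f
_ _ : Int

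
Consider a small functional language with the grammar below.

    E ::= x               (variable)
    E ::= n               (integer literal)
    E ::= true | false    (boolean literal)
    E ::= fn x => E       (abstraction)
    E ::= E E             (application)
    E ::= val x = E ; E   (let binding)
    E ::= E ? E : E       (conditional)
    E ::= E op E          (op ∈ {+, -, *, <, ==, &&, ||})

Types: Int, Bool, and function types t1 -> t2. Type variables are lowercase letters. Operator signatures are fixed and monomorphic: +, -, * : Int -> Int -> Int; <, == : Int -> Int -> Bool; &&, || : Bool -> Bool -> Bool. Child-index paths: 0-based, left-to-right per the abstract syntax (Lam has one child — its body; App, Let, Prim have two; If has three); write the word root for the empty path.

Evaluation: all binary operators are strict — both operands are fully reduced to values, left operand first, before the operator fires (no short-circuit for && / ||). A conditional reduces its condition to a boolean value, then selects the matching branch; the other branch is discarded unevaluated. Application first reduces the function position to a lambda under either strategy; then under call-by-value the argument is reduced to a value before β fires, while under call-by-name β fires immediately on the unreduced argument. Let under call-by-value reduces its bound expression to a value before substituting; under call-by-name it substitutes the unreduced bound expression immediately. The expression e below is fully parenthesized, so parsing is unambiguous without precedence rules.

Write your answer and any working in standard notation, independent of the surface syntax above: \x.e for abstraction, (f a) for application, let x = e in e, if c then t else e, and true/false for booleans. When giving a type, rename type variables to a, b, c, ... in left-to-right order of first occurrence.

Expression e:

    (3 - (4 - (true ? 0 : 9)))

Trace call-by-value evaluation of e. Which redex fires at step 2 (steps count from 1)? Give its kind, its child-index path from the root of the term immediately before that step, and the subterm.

Answer: delta at 1 : (4 - 0)

Derivation:
step 0: (3 - (4 - (if true then 0 else 9)))
step 1: [if@1.1] (3 - (4 - 0))
step 2: [delta@1] (3 - 4)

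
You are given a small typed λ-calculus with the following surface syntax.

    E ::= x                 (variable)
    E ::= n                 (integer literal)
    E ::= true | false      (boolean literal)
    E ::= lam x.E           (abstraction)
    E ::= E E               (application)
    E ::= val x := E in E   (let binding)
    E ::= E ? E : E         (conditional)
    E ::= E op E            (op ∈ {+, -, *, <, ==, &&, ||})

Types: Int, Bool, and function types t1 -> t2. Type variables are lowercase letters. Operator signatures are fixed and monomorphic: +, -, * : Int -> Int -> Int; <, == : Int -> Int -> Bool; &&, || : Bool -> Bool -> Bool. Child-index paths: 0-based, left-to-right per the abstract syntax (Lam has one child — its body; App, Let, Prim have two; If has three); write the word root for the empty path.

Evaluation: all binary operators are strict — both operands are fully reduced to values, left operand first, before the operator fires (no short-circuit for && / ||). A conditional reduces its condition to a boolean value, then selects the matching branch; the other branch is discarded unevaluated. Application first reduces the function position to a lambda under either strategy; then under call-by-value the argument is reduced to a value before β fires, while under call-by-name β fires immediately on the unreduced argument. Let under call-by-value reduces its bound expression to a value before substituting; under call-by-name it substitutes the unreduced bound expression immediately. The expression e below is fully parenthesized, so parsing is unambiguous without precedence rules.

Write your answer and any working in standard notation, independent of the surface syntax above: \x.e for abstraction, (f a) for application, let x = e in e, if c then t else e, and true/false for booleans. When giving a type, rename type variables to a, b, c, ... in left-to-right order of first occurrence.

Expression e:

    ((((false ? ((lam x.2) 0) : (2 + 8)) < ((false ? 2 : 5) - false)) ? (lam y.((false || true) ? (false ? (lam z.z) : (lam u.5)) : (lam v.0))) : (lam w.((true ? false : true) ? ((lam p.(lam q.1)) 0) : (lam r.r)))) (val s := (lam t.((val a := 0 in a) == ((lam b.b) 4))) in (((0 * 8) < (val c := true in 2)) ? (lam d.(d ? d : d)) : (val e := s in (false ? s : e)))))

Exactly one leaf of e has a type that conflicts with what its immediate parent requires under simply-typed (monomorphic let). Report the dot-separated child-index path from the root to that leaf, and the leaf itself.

Answer: 0.0.1.1 : false

Derivation:
  unify Bool ~ Bool
\x._ : a -> Int
  unify a -> Int ~ Int -> b
  unify a ~ Int
  unify Int ~ b
_ _ : Int
  unify Int ~ Int
  unify Int ~ Int
  unify Int ~ Int
  unify Int ~ Int
  unify Bool ~ Bool
  unify Int ~ Int
  unify Int ~ Int
  unify Bool ~ Int
  FAIL: mismatch Bool ~ Int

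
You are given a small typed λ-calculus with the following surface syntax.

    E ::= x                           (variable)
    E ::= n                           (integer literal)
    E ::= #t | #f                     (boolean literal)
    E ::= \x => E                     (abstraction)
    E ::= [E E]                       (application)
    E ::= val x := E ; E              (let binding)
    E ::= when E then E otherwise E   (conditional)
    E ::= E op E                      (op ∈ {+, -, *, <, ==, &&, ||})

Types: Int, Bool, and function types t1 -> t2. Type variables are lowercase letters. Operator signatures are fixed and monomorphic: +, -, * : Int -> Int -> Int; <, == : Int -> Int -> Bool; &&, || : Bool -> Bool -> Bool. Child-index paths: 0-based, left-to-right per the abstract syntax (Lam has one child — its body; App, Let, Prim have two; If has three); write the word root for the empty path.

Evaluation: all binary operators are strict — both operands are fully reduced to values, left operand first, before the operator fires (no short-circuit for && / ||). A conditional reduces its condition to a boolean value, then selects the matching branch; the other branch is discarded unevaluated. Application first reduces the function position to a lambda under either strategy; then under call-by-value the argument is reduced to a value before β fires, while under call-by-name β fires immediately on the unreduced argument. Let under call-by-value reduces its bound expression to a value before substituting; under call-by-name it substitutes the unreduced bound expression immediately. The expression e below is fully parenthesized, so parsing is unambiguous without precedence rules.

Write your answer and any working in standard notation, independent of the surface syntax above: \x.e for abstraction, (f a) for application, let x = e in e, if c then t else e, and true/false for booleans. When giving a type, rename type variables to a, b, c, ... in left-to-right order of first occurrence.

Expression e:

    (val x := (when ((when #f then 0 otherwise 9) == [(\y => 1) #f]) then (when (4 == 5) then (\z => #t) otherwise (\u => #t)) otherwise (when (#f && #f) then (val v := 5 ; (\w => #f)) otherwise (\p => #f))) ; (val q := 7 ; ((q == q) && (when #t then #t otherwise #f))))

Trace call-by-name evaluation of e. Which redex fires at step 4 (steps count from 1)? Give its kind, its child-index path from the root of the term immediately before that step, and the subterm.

Answer: if at 1 : (if true then true else false)

Trace:
step 0: (let x = (if ((if false then 0 else 9) == ((\y.1) false)) then (if (4 == 5) then (\z.true) else (\u.true)) else (if (false && false) then (let v = 5 in (\w.false)) else (\p.false))) in (let q = 7 in ((q == q) && (if true then true else false))))
step 1: [let@root] (let q = 7 in ((q == q) && (if true then true else false)))
step 2: [let@root] ((7 == 7) && (if true then true else false))
step 3: [delta@0] (true && (if true then true else false))
step 4: [if@1] (true && true)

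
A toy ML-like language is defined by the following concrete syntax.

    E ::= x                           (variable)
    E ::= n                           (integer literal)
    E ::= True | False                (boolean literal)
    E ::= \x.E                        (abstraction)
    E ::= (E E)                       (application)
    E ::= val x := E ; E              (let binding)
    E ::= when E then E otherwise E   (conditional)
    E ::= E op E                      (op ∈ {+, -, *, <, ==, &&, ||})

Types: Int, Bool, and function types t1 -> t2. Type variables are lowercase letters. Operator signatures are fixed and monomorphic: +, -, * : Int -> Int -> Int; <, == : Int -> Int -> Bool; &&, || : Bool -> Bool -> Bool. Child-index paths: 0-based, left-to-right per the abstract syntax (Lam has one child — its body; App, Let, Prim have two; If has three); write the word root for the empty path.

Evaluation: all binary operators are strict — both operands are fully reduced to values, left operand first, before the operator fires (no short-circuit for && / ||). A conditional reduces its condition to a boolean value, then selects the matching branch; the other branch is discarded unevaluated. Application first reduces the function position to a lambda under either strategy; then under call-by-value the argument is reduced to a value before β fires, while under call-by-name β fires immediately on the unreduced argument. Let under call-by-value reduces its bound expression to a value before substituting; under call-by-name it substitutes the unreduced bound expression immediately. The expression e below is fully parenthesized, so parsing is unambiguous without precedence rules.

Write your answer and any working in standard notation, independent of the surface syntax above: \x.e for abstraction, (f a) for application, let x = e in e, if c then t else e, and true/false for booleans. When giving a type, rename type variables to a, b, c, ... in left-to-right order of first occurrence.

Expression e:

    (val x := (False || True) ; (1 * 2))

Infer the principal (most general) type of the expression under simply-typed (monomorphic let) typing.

Derivation:
  unify Bool ~ Bool
  unify Bool ~ Bool
let x : Bool
  unify Int ~ Int
  unify Int ~ Int

Answer: Int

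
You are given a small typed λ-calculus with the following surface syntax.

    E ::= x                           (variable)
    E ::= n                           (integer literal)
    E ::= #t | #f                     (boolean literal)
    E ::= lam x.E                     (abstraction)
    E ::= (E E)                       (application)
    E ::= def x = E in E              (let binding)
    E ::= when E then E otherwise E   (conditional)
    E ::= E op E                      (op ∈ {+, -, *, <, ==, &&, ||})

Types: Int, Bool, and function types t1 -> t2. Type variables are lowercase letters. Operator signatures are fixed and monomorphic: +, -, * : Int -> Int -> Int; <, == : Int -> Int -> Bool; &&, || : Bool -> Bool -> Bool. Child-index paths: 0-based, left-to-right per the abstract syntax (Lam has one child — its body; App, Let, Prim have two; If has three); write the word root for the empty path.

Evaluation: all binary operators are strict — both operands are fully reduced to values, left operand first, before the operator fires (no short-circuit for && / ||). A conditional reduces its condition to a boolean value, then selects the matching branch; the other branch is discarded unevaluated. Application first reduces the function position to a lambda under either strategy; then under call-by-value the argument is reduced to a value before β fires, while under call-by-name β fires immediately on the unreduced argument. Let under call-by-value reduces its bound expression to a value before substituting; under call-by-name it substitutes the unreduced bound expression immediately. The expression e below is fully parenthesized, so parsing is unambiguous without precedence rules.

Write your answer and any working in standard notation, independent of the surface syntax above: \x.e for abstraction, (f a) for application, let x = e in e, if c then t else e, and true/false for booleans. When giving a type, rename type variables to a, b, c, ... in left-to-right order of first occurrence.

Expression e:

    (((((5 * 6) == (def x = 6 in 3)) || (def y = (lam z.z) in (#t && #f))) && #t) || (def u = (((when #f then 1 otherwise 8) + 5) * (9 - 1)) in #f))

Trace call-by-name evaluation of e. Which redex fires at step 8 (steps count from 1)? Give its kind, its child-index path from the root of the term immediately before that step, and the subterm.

Answer: let at 1 : (let u = (((if false then 1 else 8) + 5) * (9 - 1)) in false)

Derivation:
step 0: (((((5 * 6) == (let x = 6 in 3)) || (let y = (\z.z) in (true && false))) && true) || (let u = (((if false then 1 else 8) + 5) * (9 - 1)) in false))
step 1: [delta@0.0.0.0] ((((30 == (let x = 6 in 3)) || (let y = (\z.z) in (true && false))) && true) || (let u = (((if false then 1 else 8) + 5) * (9 - 1)) in false))
step 2: [let@0.0.0.1] ((((30 == 3) || (let y = (\z.z) in (true && false))) && true) || (let u = (((if false then 1 else 8) + 5) * (9 - 1)) in false))
step 3: [delta@0.0.0] (((false || (let y = (\z.z) in (true && false))) && true) || (let u = (((if false then 1 else 8) + 5) * (9 - 1)) in false))
step 4: [let@0.0.1] (((false || (true && false)) && true) || (let u = (((if false then 1 else 8) + 5) * (9 - 1)) in false))
step 5: [delta@0.0.1] (((false || false) && true) || (let u = (((if false then 1 else 8) + 5) * (9 - 1)) in false))
step 6: [delta@0.0] ((false && true) || (let u = (((if false then 1 else 8) + 5) * (9 - 1)) in false))
step 7: [delta@0] (false || (let u = (((if false then 1 else 8) + 5) * (9 - 1)) in false))
step 8: [let@1] (false || false)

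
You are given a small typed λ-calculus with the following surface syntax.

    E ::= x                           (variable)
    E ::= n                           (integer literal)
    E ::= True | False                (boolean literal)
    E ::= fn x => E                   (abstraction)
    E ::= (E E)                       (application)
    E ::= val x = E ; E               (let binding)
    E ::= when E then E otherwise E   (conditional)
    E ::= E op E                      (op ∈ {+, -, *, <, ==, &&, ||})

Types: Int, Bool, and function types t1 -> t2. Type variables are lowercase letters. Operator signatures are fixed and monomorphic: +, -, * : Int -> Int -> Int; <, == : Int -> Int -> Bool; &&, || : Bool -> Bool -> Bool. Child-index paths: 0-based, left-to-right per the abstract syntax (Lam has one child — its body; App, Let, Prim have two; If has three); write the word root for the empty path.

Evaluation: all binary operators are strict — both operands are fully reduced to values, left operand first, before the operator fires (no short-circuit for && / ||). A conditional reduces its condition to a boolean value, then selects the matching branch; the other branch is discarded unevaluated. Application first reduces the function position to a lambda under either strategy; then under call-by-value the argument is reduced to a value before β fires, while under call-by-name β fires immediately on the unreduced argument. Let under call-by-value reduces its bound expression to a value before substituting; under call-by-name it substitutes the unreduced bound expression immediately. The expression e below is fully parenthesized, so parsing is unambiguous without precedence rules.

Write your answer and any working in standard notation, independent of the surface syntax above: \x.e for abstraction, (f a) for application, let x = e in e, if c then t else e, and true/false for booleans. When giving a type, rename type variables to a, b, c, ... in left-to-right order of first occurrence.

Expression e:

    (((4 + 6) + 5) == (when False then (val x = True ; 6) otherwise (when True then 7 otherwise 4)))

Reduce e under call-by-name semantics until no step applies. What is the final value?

Working:
step 0: (((4 + 6) + 5) == (if false then (let x = true in 6) else (if true then 7 else 4)))
step 1: [delta@0.0] ((10 + 5) == (if false then (let x = true in 6) else (if true then 7 else 4)))
step 2: [delta@0] (15 == (if false then (let x = true in 6) else (if true then 7 else 4)))
step 3: [if@1] (15 == (if true then 7 else 4))
step 4: [if@1] (15 == 7)
step 5: [delta@root] false

Answer: false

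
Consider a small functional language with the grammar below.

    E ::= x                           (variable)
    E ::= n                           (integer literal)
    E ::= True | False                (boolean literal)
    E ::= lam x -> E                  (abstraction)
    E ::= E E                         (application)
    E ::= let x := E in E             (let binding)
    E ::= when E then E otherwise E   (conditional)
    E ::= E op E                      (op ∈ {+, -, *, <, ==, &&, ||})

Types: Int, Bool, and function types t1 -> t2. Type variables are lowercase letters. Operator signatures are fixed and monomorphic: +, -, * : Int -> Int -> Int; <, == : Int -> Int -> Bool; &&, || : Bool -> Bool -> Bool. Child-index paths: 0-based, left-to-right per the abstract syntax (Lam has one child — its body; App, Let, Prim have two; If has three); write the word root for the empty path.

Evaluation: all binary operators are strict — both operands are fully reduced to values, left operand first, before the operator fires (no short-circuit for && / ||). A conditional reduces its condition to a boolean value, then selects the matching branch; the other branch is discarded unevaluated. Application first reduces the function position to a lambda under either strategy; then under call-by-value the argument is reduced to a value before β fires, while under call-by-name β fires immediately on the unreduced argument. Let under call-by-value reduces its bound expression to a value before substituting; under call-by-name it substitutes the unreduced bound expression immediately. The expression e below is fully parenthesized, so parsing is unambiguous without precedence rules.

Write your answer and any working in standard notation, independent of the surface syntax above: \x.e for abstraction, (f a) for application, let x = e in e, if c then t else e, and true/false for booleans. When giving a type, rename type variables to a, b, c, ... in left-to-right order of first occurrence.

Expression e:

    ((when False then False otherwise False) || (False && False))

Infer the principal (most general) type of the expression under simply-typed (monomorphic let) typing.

Working:
  unify Bool ~ Bool
  unify Bool ~ Bool
  unify Bool ~ Bool
  unify Bool ~ Bool
  unify Bool ~ Bool
  unify Bool ~ Bool

Answer: Bool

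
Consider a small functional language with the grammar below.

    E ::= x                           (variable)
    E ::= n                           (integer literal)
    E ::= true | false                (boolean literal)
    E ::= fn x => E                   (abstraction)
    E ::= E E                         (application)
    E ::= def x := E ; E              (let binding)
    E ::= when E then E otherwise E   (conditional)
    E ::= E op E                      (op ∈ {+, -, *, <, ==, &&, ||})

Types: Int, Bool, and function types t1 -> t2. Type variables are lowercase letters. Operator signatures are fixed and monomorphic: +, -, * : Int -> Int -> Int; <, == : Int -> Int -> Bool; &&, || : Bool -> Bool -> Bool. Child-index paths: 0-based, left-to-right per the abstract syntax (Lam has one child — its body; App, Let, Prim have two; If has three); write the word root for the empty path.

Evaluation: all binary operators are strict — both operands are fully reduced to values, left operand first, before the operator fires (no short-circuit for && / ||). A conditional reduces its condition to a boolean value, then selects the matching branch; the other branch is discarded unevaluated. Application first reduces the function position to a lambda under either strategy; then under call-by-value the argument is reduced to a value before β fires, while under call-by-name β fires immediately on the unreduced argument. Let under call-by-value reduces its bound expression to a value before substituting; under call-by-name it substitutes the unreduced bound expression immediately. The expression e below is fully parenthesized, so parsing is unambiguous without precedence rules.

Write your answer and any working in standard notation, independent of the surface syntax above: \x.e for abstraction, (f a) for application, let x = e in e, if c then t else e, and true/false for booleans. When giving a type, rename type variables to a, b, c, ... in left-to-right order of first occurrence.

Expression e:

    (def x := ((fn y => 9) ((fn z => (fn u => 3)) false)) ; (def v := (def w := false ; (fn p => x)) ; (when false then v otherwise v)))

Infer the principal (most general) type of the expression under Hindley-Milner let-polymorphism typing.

Answer: a -> Int

Trace:
\y._ : a -> Int
\u._ : c -> Int
\z._ : b -> c -> Int
  unify b -> c -> Int ~ Bool -> d
  unify b ~ Bool
  unify c -> Int ~ d
_ _ : c -> Int
  unify a -> Int ~ (c -> Int) -> e
  unify a ~ c -> Int
  unify Int ~ e
_ _ : Int
let x : Int
let w : Bool
x : Int
\p._ : f -> Int
let v : forall. f -> Int
  unify Bool ~ Bool
v : g -> Int
v : h -> Int
  unify g -> Int ~ h -> Int
  unify g ~ h
  unify Int ~ Int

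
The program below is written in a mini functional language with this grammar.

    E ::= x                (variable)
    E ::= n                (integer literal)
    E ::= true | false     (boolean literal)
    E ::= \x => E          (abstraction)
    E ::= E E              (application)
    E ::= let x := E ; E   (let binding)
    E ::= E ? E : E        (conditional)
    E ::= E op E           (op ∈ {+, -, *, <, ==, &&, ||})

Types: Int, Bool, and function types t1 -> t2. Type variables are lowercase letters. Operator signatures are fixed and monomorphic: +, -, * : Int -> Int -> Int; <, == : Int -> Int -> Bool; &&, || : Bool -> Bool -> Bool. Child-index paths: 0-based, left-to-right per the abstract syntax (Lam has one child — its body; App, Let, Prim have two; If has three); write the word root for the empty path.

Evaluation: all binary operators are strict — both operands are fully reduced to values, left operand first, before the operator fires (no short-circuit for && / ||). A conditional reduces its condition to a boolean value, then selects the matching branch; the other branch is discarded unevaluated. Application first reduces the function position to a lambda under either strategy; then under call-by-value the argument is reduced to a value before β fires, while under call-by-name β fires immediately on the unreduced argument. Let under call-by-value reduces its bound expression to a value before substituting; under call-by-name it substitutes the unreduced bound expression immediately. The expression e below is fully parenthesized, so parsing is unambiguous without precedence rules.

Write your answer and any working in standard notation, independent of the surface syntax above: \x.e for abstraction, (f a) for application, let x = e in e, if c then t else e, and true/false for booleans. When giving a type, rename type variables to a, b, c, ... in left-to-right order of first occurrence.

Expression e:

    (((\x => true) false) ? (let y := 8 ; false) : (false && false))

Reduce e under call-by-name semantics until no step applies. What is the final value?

Answer: false

Derivation:
step 0: (if ((\x.true) false) then (let y = 8 in false) else (false && false))
step 1: [beta@0] (if true then (let y = 8 in false) else (false && false))
step 2: [if@root] (let y = 8 in false)
step 3: [let@root] false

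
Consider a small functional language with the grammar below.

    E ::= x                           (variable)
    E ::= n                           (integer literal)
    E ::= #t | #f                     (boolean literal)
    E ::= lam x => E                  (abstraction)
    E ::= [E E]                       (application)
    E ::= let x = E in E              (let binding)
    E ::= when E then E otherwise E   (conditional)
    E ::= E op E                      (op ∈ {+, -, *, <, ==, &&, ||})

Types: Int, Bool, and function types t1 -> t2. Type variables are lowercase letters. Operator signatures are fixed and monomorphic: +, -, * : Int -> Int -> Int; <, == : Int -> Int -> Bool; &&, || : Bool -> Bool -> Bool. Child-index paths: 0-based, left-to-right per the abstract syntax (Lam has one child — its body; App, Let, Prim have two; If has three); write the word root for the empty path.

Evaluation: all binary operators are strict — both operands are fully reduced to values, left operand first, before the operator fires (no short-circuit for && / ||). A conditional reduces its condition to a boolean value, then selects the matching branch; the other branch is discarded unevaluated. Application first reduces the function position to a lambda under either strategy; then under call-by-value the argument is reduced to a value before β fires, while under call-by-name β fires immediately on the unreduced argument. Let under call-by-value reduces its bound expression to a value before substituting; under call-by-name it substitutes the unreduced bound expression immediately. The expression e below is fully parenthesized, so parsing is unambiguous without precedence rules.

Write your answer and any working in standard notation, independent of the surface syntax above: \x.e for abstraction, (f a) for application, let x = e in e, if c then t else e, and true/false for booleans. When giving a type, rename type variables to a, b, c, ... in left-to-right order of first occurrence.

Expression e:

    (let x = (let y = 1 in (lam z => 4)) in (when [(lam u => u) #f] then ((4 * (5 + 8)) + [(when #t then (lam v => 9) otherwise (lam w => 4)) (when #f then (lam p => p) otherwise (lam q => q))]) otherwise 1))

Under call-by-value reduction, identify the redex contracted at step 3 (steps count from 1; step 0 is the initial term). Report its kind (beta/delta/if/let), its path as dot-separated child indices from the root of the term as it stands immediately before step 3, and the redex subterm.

Answer: beta at 0 : ((\u.u) false)

Working:
step 0: (let x = (let y = 1 in (\z.4)) in (if ((\u.u) false) then ((4 * (5 + 8)) + ((if true then (\v.9) else (\w.4)) (if false then (\p.p) else (\q.q)))) else 1))
step 1: [let@0] (let x = (\z.4) in (if ((\u.u) false) then ((4 * (5 + 8)) + ((if true then (\v.9) else (\w.4)) (if false then (\p.p) else (\q.q)))) else 1))
step 2: [let@root] (if ((\u.u) false) then ((4 * (5 + 8)) + ((if true then (\v.9) else (\w.4)) (if false then (\p.p) else (\q.q)))) else 1)
step 3: [beta@0] (if false then ((4 * (5 + 8)) + ((if true then (\v.9) else (\w.4)) (if false then (\p.p) else (\q.q)))) else 1)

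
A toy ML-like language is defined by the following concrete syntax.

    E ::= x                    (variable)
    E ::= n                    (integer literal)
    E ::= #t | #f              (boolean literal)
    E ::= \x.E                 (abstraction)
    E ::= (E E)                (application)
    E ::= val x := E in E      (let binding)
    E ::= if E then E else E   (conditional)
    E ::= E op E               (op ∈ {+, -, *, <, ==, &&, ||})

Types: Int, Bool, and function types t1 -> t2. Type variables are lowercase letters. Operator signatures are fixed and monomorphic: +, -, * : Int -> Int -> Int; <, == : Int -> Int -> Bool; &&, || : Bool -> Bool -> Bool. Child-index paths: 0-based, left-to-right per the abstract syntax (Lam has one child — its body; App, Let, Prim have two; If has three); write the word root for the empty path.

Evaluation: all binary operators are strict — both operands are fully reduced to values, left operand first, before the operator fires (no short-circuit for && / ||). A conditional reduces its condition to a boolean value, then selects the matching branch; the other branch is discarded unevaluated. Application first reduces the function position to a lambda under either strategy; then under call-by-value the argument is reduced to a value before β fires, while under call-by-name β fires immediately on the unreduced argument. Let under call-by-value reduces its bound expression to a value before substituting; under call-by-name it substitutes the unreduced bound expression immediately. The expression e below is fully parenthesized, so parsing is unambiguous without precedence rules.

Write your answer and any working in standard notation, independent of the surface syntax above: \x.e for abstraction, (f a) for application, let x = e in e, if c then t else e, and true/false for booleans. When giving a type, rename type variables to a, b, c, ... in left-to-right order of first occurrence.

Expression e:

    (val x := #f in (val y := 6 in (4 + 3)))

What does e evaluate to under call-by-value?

Trace:
step 0: (let x = false in (let y = 6 in (4 + 3)))
step 1: [let@root] (let y = 6 in (4 + 3))
step 2: [let@root] (4 + 3)
step 3: [delta@root] 7

Answer: 7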